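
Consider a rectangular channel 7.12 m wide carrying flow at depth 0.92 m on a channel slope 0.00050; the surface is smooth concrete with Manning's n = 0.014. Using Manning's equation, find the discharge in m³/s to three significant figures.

8.49 m³/s

A = b·y = 7.12 × 0.92 = 6.550 m²
P = b + 2y = 7.12 + 2×0.92 = 8.960 m
R = A/P = 6.550/8.960 = 0.7311 m
Q = (1/n)·A·R^(2/3)·S^(1/2) = (1/0.014) × 6.550 × 0.7311^(2/3) × 0.00050^(1/2) = 8.490 m³/s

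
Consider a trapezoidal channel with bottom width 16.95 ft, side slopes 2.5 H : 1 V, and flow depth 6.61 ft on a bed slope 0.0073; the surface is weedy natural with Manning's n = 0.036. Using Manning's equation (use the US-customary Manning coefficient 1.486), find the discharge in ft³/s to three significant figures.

2030 ft³/s

A = (b + z·y)·y = (16.95 + 2.5×6.61)×6.61 = 221.3 ft²
P = b + 2y√(1+z²) = 16.95 + 2×6.61×√(1+2.5²) = 52.55 ft
R = A/P = 221.3/52.55 = 4.211 ft
Q = (1.486/n)·A·R^(2/3)·S^(1/2) = (1.486/0.036) × 221.3 × 4.211^(2/3) × 0.0073^(1/2) = 2035 ft³/s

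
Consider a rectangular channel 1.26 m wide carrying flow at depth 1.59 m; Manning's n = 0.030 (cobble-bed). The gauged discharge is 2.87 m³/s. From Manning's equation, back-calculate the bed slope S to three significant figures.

0.00534

A = b·y = 1.26 × 1.59 = 2.003 m²
P = b + 2y = 1.26 + 2×1.59 = 4.440 m
R = A/P = 2.003/4.440 = 0.4512 m
S = (Q·n / (1·A·R^(2/3)))² = (2.87×0.030 / (1×2.003×0.5883))² = 0.005337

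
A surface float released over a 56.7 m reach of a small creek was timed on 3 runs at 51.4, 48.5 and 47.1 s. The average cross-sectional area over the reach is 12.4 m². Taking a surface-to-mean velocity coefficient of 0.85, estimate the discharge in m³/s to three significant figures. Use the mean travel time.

12.2 m³/s

t̄ = (51.4 + 48.5 + 47.1) / 3 = 49 s
v_surface = L / t̄ = 56.7 / 49 = 1.157 m/s
v_mean = 0.85 × 1.157 = 0.9836 m/s
Q = A × v_mean = 12.4 × 0.9836 = 12.20 m³/s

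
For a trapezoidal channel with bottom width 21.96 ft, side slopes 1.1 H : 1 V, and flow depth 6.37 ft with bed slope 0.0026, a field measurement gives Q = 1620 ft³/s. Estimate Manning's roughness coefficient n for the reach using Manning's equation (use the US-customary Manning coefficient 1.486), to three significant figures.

A = (b + z·y)·y = (21.96 + 1.1×6.37)×6.37 = 184.5 ft²
P = b + 2y√(1+z²) = 21.96 + 2×6.37×√(1+1.1²) = 40.90 ft
R = A/P = 184.5/40.90 = 4.512 ft
n = (1.486/Q)·A·R^(2/3)·S^(1/2) = (1.486/1620) × 184.5 × 2.730 × 0.05099 = 0.02356

0.0236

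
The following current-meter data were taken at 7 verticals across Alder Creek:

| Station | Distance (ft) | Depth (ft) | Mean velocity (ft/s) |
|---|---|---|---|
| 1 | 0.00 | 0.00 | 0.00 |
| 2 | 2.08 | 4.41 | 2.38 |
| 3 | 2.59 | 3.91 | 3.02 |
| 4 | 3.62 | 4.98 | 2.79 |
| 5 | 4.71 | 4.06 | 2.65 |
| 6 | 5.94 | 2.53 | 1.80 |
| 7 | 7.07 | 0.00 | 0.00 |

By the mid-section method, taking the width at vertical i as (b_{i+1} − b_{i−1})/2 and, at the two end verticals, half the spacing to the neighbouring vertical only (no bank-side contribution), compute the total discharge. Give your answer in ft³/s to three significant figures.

w_2 = (2.59 − 0.00)/2 = 1.295 ft; q_2 = 2.38 × 4.41 × 1.295 = 13.59 ft³/s
w_3 = (3.62 − 2.08)/2 = 0.77 ft; q_3 = 3.02 × 3.91 × 0.77 = 9.092 ft³/s
w_4 = (4.71 − 2.59)/2 = 1.06 ft; q_4 = 2.79 × 4.98 × 1.06 = 14.73 ft³/s
w_5 = (5.94 − 3.62)/2 = 1.16 ft; q_5 = 2.65 × 4.06 × 1.16 = 12.48 ft³/s
w_6 = (7.07 − 4.71)/2 = 1.18 ft; q_6 = 1.80 × 2.53 × 1.18 = 5.374 ft³/s
Stations 1, 7 contribute zero (depth or velocity is 0).
Q = Σ qᵢ = 55.27 ft³/s

55.3 ft³/s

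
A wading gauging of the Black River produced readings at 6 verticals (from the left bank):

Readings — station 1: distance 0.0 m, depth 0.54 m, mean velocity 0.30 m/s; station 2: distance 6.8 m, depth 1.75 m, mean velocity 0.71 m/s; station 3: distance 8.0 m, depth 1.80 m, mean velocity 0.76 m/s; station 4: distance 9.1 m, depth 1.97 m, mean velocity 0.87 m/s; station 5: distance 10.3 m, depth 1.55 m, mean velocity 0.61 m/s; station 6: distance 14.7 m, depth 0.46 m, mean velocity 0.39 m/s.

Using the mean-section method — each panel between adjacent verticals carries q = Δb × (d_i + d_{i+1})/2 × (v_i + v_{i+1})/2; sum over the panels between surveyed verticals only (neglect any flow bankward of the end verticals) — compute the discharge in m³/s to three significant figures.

Panel 1-2: Δb = 6.8 m, d̄ = (0.54+1.75)/2 = 1.145, v̄ = (0.30+0.71)/2 = 0.505 → q = 6.8×1.145×0.505 = 3.932 m³/s
Panel 2-3: Δb = 1.2 m, d̄ = (1.75+1.80)/2 = 1.775, v̄ = (0.71+0.76)/2 = 0.735 → q = 1.2×1.775×0.735 = 1.566 m³/s
Panel 3-4: Δb = 1.1 m, d̄ = (1.80+1.97)/2 = 1.885, v̄ = (0.76+0.87)/2 = 0.815 → q = 1.1×1.885×0.815 = 1.690 m³/s
Panel 4-5: Δb = 1.2 m, d̄ = (1.97+1.55)/2 = 1.76, v̄ = (0.87+0.61)/2 = 0.74 → q = 1.2×1.76×0.74 = 1.563 m³/s
Panel 5-6: Δb = 4.4 m, d̄ = (1.55+0.46)/2 = 1.005, v̄ = (0.61+0.39)/2 = 0.5 → q = 4.4×1.005×0.5 = 2.211 m³/s
Q = Σ q = 10.96 m³/s

11.0 m³/s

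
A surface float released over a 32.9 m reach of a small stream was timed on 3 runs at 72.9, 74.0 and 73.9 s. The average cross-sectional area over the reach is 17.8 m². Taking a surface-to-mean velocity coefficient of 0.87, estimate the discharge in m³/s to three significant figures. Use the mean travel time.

6.92 m³/s

t̄ = (72.9 + 74.0 + 73.9) / 3 = 73.6 s
v_surface = L / t̄ = 32.9 / 73.6 = 0.4470 m/s
v_mean = 0.87 × 0.4470 = 0.3889 m/s
Q = A × v_mean = 17.8 × 0.3889 = 6.922 m³/s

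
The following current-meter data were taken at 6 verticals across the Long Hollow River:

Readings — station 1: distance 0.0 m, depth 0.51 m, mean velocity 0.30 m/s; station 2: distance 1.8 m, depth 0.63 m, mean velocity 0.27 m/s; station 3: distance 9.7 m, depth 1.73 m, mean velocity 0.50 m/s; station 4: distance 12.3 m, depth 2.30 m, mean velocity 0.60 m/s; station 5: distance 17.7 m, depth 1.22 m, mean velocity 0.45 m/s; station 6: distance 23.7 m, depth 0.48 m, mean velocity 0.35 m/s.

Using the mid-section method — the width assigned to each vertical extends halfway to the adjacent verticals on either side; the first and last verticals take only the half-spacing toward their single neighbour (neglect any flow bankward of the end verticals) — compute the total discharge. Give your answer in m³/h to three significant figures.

w_1 = (1.8 − 0.0)/2 = 0.9 m; q_1 = 0.30 × 0.51 × 0.9 = 0.1377 m³/s
w_2 = (9.7 − 0.0)/2 = 4.85 m; q_2 = 0.27 × 0.63 × 4.85 = 0.8250 m³/s
w_3 = (12.3 − 1.8)/2 = 5.25 m; q_3 = 0.50 × 1.73 × 5.25 = 4.541 m³/s
w_4 = (17.7 − 9.7)/2 = 4 m; q_4 = 0.60 × 2.30 × 4 = 5.520 m³/s
w_5 = (23.7 − 12.3)/2 = 5.7 m; q_5 = 0.45 × 1.22 × 5.7 = 3.129 m³/s
w_6 = (23.7 − 17.7)/2 = 3 m; q_6 = 0.35 × 0.48 × 3 = 0.5040 m³/s
Q = Σ qᵢ = 14.66 m³/s
= 14.66 × 3600 = 52770 m³/h

52800 m³/h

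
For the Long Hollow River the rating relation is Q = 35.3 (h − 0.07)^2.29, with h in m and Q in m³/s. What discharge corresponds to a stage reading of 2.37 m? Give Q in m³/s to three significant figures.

238 m³/s

Q = 35.3 × (2.37 − 0.07)^2.29 = 35.3 × 2.3^2.29 = 237.8 m³/s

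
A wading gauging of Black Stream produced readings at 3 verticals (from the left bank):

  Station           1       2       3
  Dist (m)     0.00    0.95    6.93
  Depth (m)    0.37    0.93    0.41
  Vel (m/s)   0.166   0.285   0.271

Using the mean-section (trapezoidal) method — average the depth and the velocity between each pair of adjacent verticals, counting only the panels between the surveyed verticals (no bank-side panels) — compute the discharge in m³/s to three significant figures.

Panel 1-2: Δb = 0.95 m, d̄ = (0.37+0.93)/2 = 0.65, v̄ = (0.166+0.285)/2 = 0.2255 → q = 0.95×0.65×0.2255 = 0.1392 m³/s
Panel 2-3: Δb = 5.98 m, d̄ = (0.93+0.41)/2 = 0.67, v̄ = (0.285+0.271)/2 = 0.278 → q = 5.98×0.67×0.278 = 1.114 m³/s
Q = Σ q = 1.253 m³/s

1.25 m³/s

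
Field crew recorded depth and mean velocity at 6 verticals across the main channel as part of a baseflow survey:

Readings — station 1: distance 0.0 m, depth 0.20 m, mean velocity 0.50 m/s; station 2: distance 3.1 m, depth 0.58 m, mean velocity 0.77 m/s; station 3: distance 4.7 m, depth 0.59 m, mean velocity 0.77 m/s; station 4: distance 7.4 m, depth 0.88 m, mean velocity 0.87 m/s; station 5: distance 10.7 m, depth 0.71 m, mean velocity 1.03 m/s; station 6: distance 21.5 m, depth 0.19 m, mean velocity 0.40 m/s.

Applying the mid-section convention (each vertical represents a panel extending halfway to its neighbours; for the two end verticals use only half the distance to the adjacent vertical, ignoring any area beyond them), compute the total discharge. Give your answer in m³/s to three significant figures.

10.0 m³/s

w_1 = (3.1 − 0.0)/2 = 1.55 m; q_1 = 0.50 × 0.20 × 1.55 = 0.1550 m³/s
w_2 = (4.7 − 0.0)/2 = 2.35 m; q_2 = 0.77 × 0.58 × 2.35 = 1.050 m³/s
w_3 = (7.4 − 3.1)/2 = 2.15 m; q_3 = 0.77 × 0.59 × 2.15 = 0.9767 m³/s
w_4 = (10.7 − 4.7)/2 = 3 m; q_4 = 0.87 × 0.88 × 3 = 2.297 m³/s
w_5 = (21.5 − 7.4)/2 = 7.05 m; q_5 = 1.03 × 0.71 × 7.05 = 5.156 m³/s
w_6 = (21.5 − 10.7)/2 = 5.4 m; q_6 = 0.40 × 0.19 × 5.4 = 0.4104 m³/s
Q = Σ qᵢ = 10.04 m³/s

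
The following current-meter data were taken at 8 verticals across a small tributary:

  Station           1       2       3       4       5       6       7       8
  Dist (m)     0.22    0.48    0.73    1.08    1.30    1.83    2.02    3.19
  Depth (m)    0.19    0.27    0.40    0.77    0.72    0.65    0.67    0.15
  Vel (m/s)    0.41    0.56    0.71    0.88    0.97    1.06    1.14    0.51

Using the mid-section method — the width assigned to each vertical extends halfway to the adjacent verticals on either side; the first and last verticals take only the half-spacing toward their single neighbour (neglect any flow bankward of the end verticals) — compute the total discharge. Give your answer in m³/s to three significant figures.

w_1 = (0.48 − 0.22)/2 = 0.13 m; q_1 = 0.41 × 0.19 × 0.13 = 0.01013 m³/s
w_2 = (0.73 − 0.22)/2 = 0.255 m; q_2 = 0.56 × 0.27 × 0.255 = 0.03856 m³/s
w_3 = (1.08 − 0.48)/2 = 0.3 m; q_3 = 0.71 × 0.40 × 0.3 = 0.08520 m³/s
w_4 = (1.30 − 0.73)/2 = 0.285 m; q_4 = 0.88 × 0.77 × 0.285 = 0.1931 m³/s
w_5 = (1.83 − 1.08)/2 = 0.375 m; q_5 = 0.97 × 0.72 × 0.375 = 0.2619 m³/s
w_6 = (2.02 − 1.30)/2 = 0.36 m; q_6 = 1.06 × 0.65 × 0.36 = 0.2480 m³/s
w_7 = (3.19 − 1.83)/2 = 0.68 m; q_7 = 1.14 × 0.67 × 0.68 = 0.5194 m³/s
w_8 = (3.19 − 2.02)/2 = 0.585 m; q_8 = 0.51 × 0.15 × 0.585 = 0.04475 m³/s
Q = Σ qᵢ = 1.401 m³/s

1.40 m³/s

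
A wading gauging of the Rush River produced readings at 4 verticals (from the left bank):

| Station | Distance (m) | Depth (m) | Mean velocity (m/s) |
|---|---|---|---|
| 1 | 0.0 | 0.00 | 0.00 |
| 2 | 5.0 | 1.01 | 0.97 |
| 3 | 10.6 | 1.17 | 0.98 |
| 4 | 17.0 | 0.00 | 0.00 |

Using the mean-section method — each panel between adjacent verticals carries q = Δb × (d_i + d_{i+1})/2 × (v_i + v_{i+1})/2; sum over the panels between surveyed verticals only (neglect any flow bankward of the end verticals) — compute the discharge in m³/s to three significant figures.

9.01 m³/s

Panel 1-2: Δb = 5 m, d̄ = (0.00+1.01)/2 = 0.505, v̄ = (0.00+0.97)/2 = 0.485 → q = 5×0.505×0.485 = 1.225 m³/s
Panel 2-3: Δb = 5.6 m, d̄ = (1.01+1.17)/2 = 1.09, v̄ = (0.97+0.98)/2 = 0.975 → q = 5.6×1.09×0.975 = 5.951 m³/s
Panel 3-4: Δb = 6.4 m, d̄ = (1.17+0.00)/2 = 0.585, v̄ = (0.98+0.00)/2 = 0.49 → q = 6.4×0.585×0.49 = 1.835 m³/s
Q = Σ q = 9.011 m³/s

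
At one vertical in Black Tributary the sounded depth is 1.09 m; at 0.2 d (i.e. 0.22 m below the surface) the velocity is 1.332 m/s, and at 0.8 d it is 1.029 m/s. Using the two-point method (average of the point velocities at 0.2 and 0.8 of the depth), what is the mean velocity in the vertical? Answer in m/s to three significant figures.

1.18 m/s

v̄ = (1.332 + 1.029) / 2 = 1.181 m/s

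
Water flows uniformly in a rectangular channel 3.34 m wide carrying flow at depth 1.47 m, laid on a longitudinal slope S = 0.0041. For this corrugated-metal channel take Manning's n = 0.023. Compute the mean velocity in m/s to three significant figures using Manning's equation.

2.36 m/s

A = b·y = 3.34 × 1.47 = 4.910 m²
P = b + 2y = 3.34 + 2×1.47 = 6.280 m
R = A/P = 4.910/6.280 = 0.7818 m
Q = (1/n)·A·R^(2/3)·S^(1/2) = (1/0.023) × 4.910 × 0.7818^(2/3) × 0.0041^(1/2) = 11.60 m³/s
V = Q/A = 11.60/4.910 = 2.363 m/s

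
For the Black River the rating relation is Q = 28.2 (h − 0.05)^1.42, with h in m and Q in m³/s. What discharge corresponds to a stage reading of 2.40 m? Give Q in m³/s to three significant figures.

Q = 28.2 × (2.40 − 0.05)^1.42 = 28.2 × 2.35^1.42 = 94.88 m³/s

94.9 m³/s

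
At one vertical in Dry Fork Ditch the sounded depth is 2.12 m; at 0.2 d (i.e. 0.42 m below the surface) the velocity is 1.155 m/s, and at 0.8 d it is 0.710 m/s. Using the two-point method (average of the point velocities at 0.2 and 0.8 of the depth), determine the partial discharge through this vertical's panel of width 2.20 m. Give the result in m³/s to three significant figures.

4.35 m³/s

v̄ = (1.155 + 0.710) / 2 = 0.9325 m/s
q = v̄ × d × w = 0.9325 × 2.12 × 2.20 = 4.349 m³/s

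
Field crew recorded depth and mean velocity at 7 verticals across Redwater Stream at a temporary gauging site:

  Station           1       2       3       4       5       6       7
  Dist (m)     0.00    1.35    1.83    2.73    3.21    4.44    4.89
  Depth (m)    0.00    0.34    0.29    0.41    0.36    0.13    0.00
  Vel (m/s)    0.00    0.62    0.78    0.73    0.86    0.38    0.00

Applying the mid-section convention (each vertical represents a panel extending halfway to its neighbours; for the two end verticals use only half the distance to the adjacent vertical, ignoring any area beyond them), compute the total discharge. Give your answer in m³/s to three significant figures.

0.862 m³/s

w_2 = (1.83 − 0.00)/2 = 0.915 m; q_2 = 0.62 × 0.34 × 0.915 = 0.1929 m³/s
w_3 = (2.73 − 1.35)/2 = 0.69 m; q_3 = 0.78 × 0.29 × 0.69 = 0.1561 m³/s
w_4 = (3.21 − 1.83)/2 = 0.69 m; q_4 = 0.73 × 0.41 × 0.69 = 0.2065 m³/s
w_5 = (4.44 − 2.73)/2 = 0.855 m; q_5 = 0.86 × 0.36 × 0.855 = 0.2647 m³/s
w_6 = (4.89 − 3.21)/2 = 0.84 m; q_6 = 0.38 × 0.13 × 0.84 = 0.04150 m³/s
Stations 1, 7 contribute zero (depth or velocity is 0).
Q = Σ qᵢ = 0.8617 m³/s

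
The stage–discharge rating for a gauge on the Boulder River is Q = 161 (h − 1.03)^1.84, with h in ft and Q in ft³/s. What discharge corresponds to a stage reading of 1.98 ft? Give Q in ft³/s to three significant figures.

Q = 161 × (1.98 − 1.03)^1.84 = 161 × 0.95^1.84 = 146.5 ft³/s

146 ft³/s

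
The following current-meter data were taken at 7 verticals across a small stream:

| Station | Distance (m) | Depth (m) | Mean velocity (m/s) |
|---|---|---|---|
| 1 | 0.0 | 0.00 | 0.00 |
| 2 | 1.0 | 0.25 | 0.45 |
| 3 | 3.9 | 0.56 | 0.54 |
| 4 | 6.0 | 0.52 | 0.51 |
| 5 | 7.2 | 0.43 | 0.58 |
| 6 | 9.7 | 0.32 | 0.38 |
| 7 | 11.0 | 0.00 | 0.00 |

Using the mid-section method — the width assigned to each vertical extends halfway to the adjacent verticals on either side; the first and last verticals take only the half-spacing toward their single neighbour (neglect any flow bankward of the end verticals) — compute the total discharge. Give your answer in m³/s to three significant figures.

2.11 m³/s

w_2 = (3.9 − 0.0)/2 = 1.95 m; q_2 = 0.45 × 0.25 × 1.95 = 0.2194 m³/s
w_3 = (6.0 − 1.0)/2 = 2.5 m; q_3 = 0.54 × 0.56 × 2.5 = 0.7560 m³/s
w_4 = (7.2 − 3.9)/2 = 1.65 m; q_4 = 0.51 × 0.52 × 1.65 = 0.4376 m³/s
w_5 = (9.7 − 6.0)/2 = 1.85 m; q_5 = 0.58 × 0.43 × 1.85 = 0.4614 m³/s
w_6 = (11.0 − 7.2)/2 = 1.9 m; q_6 = 0.38 × 0.32 × 1.9 = 0.2310 m³/s
Stations 1, 7 contribute zero (depth or velocity is 0).
Q = Σ qᵢ = 2.105 m³/s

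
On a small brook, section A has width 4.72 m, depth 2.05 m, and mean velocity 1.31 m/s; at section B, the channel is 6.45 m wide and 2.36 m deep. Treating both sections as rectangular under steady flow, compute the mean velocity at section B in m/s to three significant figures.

Q = A₁V₁ = (4.72×2.05) × 1.31 = 12.68 m³/s
A₂ = 6.45 × 2.36 = 15.22 m²
V₂ = Q/A₂ = 12.68/15.22 = 0.8327 m/s

0.833 m/s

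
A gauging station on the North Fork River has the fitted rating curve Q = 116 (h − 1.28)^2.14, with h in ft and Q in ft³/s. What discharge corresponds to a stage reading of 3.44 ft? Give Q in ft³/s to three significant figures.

603 ft³/s

Q = 116 × (3.44 − 1.28)^2.14 = 116 × 2.16^2.14 = 602.8 ft³/s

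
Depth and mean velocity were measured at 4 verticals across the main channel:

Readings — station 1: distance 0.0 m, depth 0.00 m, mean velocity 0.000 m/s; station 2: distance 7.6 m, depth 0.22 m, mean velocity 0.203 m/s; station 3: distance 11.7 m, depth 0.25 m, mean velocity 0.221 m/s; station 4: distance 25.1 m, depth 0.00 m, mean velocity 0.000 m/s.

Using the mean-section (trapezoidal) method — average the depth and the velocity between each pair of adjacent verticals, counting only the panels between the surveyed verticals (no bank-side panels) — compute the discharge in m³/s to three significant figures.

Panel 1-2: Δb = 7.6 m, d̄ = (0.00+0.22)/2 = 0.11, v̄ = (0.000+0.203)/2 = 0.1015 → q = 7.6×0.11×0.1015 = 0.08485 m³/s
Panel 2-3: Δb = 4.1 m, d̄ = (0.22+0.25)/2 = 0.235, v̄ = (0.203+0.221)/2 = 0.212 → q = 4.1×0.235×0.212 = 0.2043 m³/s
Panel 3-4: Δb = 13.4 m, d̄ = (0.25+0.00)/2 = 0.125, v̄ = (0.221+0.000)/2 = 0.1105 → q = 13.4×0.125×0.1105 = 0.1851 m³/s
Q = Σ q = 0.4742 m³/s

0.474 m³/s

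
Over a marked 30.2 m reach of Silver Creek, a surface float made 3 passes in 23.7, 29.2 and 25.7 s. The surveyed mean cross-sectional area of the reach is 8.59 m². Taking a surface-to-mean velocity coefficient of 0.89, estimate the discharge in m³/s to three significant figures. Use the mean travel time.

8.81 m³/s

t̄ = (23.7 + 29.2 + 25.7) / 3 = 26.2 s
v_surface = L / t̄ = 30.2 / 26.2 = 1.153 m/s
v_mean = 0.89 × 1.153 = 1.026 m/s
Q = A × v_mean = 8.59 × 1.026 = 8.812 m³/s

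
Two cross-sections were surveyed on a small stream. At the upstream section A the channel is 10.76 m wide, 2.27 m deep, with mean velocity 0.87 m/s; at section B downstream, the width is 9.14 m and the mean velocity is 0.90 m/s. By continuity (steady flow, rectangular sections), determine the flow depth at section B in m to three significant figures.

Q = A₁V₁ = (10.76×2.27) × 0.87 = 21.25 m³/s
d₂ = Q/(b₂ V₂) = 21.25/(9.14×0.90) = 2.583 m

2.58 m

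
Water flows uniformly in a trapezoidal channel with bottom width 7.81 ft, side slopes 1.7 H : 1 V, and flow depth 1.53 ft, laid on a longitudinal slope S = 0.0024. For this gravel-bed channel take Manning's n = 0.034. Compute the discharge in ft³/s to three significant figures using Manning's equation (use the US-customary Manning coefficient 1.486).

37.4 ft³/s

A = (b + z·y)·y = (7.81 + 1.7×1.53)×1.53 = 15.93 ft²
P = b + 2y√(1+z²) = 7.81 + 2×1.53×√(1+1.7²) = 13.85 ft
R = A/P = 15.93/13.85 = 1.150 ft
Q = (1.486/n)·A·R^(2/3)·S^(1/2) = (1.486/0.034) × 15.93 × 1.150^(2/3) × 0.0024^(1/2) = 37.45 ft³/s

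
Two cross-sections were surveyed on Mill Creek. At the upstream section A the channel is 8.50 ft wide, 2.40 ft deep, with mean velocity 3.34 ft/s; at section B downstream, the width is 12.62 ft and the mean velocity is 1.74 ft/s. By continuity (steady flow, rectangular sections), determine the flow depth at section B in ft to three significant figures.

3.10 ft

Q = A₁V₁ = (8.50×2.40) × 3.34 = 68.14 ft³/s
d₂ = Q/(b₂ V₂) = 68.14/(12.62×1.74) = 3.103 ft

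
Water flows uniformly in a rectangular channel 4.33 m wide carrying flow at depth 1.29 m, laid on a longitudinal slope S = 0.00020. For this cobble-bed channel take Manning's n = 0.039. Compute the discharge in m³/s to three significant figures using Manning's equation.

1.76 m³/s

A = b·y = 4.33 × 1.29 = 5.586 m²
P = b + 2y = 4.33 + 2×1.29 = 6.910 m
R = A/P = 5.586/6.910 = 0.8084 m
Q = (1/n)·A·R^(2/3)·S^(1/2) = (1/0.039) × 5.586 × 0.8084^(2/3) × 0.00020^(1/2) = 1.758 m³/s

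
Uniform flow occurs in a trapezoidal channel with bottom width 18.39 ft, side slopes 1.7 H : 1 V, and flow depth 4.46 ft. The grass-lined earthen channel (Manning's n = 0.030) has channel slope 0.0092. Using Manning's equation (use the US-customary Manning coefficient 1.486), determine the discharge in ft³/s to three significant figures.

A = (b + z·y)·y = (18.39 + 1.7×4.46)×4.46 = 115.8 ft²
P = b + 2y√(1+z²) = 18.39 + 2×4.46×√(1+1.7²) = 35.98 ft
R = A/P = 115.8/35.98 = 3.219 ft
Q = (1.486/n)·A·R^(2/3)·S^(1/2) = (1.486/0.030) × 115.8 × 3.219^(2/3) × 0.0092^(1/2) = 1200 ft³/s

1200 ft³/s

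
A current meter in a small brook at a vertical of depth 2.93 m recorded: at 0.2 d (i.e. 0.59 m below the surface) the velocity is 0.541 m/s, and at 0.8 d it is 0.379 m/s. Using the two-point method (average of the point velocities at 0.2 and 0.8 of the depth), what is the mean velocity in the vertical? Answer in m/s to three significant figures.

v̄ = (0.541 + 0.379) / 2 = 0.4600 m/s

0.460 m/s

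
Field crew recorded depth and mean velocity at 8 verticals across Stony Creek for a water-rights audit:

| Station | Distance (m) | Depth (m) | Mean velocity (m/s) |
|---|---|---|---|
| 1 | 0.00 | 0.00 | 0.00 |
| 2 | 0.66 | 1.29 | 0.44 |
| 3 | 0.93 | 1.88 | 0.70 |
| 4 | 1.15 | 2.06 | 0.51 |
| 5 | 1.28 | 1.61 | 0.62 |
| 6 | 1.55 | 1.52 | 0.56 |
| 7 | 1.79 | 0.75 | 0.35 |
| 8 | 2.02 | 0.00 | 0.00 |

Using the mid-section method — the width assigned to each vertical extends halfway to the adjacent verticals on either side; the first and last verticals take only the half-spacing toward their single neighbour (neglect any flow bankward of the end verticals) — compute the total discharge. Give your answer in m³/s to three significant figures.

w_2 = (0.93 − 0.00)/2 = 0.465 m; q_2 = 0.44 × 1.29 × 0.465 = 0.2639 m³/s
w_3 = (1.15 − 0.66)/2 = 0.245 m; q_3 = 0.70 × 1.88 × 0.245 = 0.3224 m³/s
w_4 = (1.28 − 0.93)/2 = 0.175 m; q_4 = 0.51 × 2.06 × 0.175 = 0.1839 m³/s
w_5 = (1.55 − 1.15)/2 = 0.2 m; q_5 = 0.62 × 1.61 × 0.2 = 0.1996 m³/s
w_6 = (1.79 − 1.28)/2 = 0.255 m; q_6 = 0.56 × 1.52 × 0.255 = 0.2171 m³/s
w_7 = (2.02 − 1.55)/2 = 0.235 m; q_7 = 0.35 × 0.75 × 0.235 = 0.06169 m³/s
Stations 1, 8 contribute zero (depth or velocity is 0).
Q = Σ qᵢ = 1.249 m³/s

1.25 m³/s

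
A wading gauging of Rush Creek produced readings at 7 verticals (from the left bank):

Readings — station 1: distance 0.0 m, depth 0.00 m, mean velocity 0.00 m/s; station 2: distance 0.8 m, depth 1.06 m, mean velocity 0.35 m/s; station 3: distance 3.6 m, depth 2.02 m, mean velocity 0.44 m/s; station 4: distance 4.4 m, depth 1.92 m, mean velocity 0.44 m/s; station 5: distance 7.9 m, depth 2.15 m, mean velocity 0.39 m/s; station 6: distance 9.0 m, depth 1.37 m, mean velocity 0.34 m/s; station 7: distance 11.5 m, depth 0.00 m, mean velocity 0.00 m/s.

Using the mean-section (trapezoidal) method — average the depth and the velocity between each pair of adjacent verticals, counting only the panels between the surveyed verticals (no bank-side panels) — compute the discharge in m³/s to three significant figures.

6.42 m³/s

Panel 1-2: Δb = 0.8 m, d̄ = (0.00+1.06)/2 = 0.53, v̄ = (0.00+0.35)/2 = 0.175 → q = 0.8×0.53×0.175 = 0.07420 m³/s
Panel 2-3: Δb = 2.8 m, d̄ = (1.06+2.02)/2 = 1.54, v̄ = (0.35+0.44)/2 = 0.395 → q = 2.8×1.54×0.395 = 1.703 m³/s
Panel 3-4: Δb = 0.8 m, d̄ = (2.02+1.92)/2 = 1.97, v̄ = (0.44+0.44)/2 = 0.44 → q = 0.8×1.97×0.44 = 0.6934 m³/s
Panel 4-5: Δb = 3.5 m, d̄ = (1.92+2.15)/2 = 2.035, v̄ = (0.44+0.39)/2 = 0.415 → q = 3.5×2.035×0.415 = 2.956 m³/s
Panel 5-6: Δb = 1.1 m, d̄ = (2.15+1.37)/2 = 1.76, v̄ = (0.39+0.34)/2 = 0.365 → q = 1.1×1.76×0.365 = 0.7066 m³/s
Panel 6-7: Δb = 2.5 m, d̄ = (1.37+0.00)/2 = 0.685, v̄ = (0.34+0.00)/2 = 0.17 → q = 2.5×0.685×0.17 = 0.2911 m³/s
Q = Σ q = 6.424 m³/s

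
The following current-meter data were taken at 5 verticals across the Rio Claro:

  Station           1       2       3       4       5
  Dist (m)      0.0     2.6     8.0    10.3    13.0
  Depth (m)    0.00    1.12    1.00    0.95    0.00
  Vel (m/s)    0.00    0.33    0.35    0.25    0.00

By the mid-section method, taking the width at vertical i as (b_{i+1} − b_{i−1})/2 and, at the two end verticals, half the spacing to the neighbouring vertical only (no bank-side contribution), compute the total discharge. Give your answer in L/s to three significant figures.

w_2 = (8.0 − 0.0)/2 = 4 m; q_2 = 0.33 × 1.12 × 4 = 1.478 m³/s
w_3 = (10.3 − 2.6)/2 = 3.85 m; q_3 = 0.35 × 1.00 × 3.85 = 1.348 m³/s
w_4 = (13.0 − 8.0)/2 = 2.5 m; q_4 = 0.25 × 0.95 × 2.5 = 0.5938 m³/s
Stations 1, 5 contribute zero (depth or velocity is 0).
Q = Σ qᵢ = 3.420 m³/s
= 3.420 × 1000 = 3420 L/s

3420 L/s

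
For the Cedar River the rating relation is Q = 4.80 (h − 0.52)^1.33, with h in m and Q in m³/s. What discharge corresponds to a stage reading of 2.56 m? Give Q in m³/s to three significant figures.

12.4 m³/s

Q = 4.80 × (2.56 − 0.52)^1.33 = 4.80 × 2.04^1.33 = 12.39 m³/s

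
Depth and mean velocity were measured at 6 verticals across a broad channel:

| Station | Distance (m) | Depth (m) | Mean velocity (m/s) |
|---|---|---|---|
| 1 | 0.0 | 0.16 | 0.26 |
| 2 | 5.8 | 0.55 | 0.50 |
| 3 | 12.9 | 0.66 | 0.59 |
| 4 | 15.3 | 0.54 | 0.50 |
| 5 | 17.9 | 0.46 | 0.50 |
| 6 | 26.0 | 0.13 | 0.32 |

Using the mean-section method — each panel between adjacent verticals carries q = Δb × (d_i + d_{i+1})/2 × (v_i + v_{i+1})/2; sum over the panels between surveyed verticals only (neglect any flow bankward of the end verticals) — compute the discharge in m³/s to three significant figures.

5.54 m³/s

Panel 1-2: Δb = 5.8 m, d̄ = (0.16+0.55)/2 = 0.355, v̄ = (0.26+0.50)/2 = 0.38 → q = 5.8×0.355×0.38 = 0.7824 m³/s
Panel 2-3: Δb = 7.1 m, d̄ = (0.55+0.66)/2 = 0.605, v̄ = (0.50+0.59)/2 = 0.545 → q = 7.1×0.605×0.545 = 2.341 m³/s
Panel 3-4: Δb = 2.4 m, d̄ = (0.66+0.54)/2 = 0.6, v̄ = (0.59+0.50)/2 = 0.545 → q = 2.4×0.6×0.545 = 0.7848 m³/s
Panel 4-5: Δb = 2.6 m, d̄ = (0.54+0.46)/2 = 0.5, v̄ = (0.50+0.50)/2 = 0.5 → q = 2.6×0.5×0.5 = 0.6500 m³/s
Panel 5-6: Δb = 8.1 m, d̄ = (0.46+0.13)/2 = 0.295, v̄ = (0.50+0.32)/2 = 0.41 → q = 8.1×0.295×0.41 = 0.9797 m³/s
Q = Σ q = 5.538 m³/s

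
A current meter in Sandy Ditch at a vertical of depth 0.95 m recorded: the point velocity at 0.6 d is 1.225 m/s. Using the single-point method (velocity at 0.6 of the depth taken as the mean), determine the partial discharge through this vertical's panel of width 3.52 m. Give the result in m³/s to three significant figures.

v̄ = v₀.₆ = 1.225 m/s
q = v̄ × d × w = 1.225 × 0.95 × 3.52 = 4.096 m³/s

4.10 m³/s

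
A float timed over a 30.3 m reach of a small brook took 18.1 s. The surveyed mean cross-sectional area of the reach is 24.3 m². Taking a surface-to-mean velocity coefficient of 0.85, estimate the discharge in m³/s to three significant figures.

34.6 m³/s

v_surface = L / t̄ = 30.3 / 18.1 = 1.674 m/s
v_mean = 0.85 × 1.674 = 1.423 m/s
Q = A × v_mean = 24.3 × 1.423 = 34.58 m³/s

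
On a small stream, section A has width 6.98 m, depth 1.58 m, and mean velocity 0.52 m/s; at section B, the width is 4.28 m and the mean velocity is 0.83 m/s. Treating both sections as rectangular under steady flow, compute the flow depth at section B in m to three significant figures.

Q = A₁V₁ = (6.98×1.58) × 0.52 = 5.735 m³/s
d₂ = Q/(b₂ V₂) = 5.735/(4.28×0.83) = 1.614 m

1.61 m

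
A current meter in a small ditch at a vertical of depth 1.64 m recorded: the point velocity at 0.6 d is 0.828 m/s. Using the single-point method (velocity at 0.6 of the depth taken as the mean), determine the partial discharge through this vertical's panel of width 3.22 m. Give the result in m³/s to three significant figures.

4.37 m³/s

v̄ = v₀.₆ = 0.828 m/s
q = v̄ × d × w = 0.8280 × 1.64 × 3.22 = 4.373 m³/s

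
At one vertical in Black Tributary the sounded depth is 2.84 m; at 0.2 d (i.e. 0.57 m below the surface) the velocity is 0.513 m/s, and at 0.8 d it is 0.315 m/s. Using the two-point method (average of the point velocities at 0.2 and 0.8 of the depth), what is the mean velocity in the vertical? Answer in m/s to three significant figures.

0.414 m/s

v̄ = (0.513 + 0.315) / 2 = 0.4140 m/s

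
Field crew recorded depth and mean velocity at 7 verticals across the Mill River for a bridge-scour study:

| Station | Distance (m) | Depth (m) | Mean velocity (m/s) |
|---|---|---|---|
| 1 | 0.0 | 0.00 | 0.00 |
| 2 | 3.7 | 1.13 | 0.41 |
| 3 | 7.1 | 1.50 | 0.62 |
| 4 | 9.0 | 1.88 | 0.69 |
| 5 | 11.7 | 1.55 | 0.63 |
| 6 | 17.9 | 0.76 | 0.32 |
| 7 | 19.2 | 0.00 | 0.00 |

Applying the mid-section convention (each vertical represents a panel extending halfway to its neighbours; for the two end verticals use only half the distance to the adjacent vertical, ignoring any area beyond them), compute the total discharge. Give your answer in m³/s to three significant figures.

w_2 = (7.1 − 0.0)/2 = 3.55 m; q_2 = 0.41 × 1.13 × 3.55 = 1.645 m³/s
w_3 = (9.0 − 3.7)/2 = 2.65 m; q_3 = 0.62 × 1.50 × 2.65 = 2.465 m³/s
w_4 = (11.7 − 7.1)/2 = 2.3 m; q_4 = 0.69 × 1.88 × 2.3 = 2.984 m³/s
w_5 = (17.9 − 9.0)/2 = 4.45 m; q_5 = 0.63 × 1.55 × 4.45 = 4.345 m³/s
w_6 = (19.2 − 11.7)/2 = 3.75 m; q_6 = 0.32 × 0.76 × 3.75 = 0.9120 m³/s
Stations 1, 7 contribute zero (depth or velocity is 0).
Q = Σ qᵢ = 12.35 m³/s

12.4 m³/s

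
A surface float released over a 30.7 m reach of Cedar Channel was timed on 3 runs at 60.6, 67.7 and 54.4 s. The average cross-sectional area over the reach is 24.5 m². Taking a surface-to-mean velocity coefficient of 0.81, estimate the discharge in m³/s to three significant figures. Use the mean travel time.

10.0 m³/s

t̄ = (60.6 + 67.7 + 54.4) / 3 = 60.9 s
v_surface = L / t̄ = 30.7 / 60.9 = 0.5041 m/s
v_mean = 0.81 × 0.5041 = 0.4083 m/s
Q = A × v_mean = 24.5 × 0.4083 = 10.00 m³/s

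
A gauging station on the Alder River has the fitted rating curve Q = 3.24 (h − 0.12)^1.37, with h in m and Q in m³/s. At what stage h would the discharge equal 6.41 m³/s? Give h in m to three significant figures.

h − h₀ = (Q/C)^(1/b) = (6.41/3.24)^(1/1.37) = 1.645 m
h = 0.12 + 1.645 = 1.765 m

1.77 m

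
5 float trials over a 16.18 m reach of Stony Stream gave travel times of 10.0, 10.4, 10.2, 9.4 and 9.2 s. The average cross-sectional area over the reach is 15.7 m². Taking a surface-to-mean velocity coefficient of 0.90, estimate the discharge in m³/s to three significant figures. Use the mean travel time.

23.2 m³/s

t̄ = (10.0 + 10.4 + 10.2 + 9.4 + 9.2) / 5 = 9.84 s
v_surface = L / t̄ = 16.18 / 9.84 = 1.644 m/s
v_mean = 0.90 × 1.644 = 1.480 m/s
Q = A × v_mean = 15.7 × 1.480 = 23.23 m³/s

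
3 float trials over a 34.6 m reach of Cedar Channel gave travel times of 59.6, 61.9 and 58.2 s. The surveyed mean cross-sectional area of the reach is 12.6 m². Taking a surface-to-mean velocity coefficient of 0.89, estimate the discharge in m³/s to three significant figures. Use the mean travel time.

6.48 m³/s

t̄ = (59.6 + 61.9 + 58.2) / 3 = 59.9 s
v_surface = L / t̄ = 34.6 / 59.9 = 0.5776 m/s
v_mean = 0.89 × 0.5776 = 0.5141 m/s
Q = A × v_mean = 12.6 × 0.5141 = 6.478 m³/s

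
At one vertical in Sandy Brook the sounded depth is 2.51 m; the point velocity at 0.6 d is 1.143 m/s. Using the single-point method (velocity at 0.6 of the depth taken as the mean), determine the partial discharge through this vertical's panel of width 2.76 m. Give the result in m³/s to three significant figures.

v̄ = v₀.₆ = 1.143 m/s
q = v̄ × d × w = 1.143 × 2.51 × 2.76 = 7.918 m³/s

7.92 m³/s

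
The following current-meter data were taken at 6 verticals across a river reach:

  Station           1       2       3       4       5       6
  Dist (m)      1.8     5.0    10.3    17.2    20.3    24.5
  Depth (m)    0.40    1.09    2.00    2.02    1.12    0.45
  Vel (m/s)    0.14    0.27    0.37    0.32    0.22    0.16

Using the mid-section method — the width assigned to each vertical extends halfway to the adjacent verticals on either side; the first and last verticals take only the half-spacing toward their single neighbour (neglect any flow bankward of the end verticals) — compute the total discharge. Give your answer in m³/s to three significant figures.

10.1 m³/s

w_1 = (5.0 − 1.8)/2 = 1.6 m; q_1 = 0.14 × 0.40 × 1.6 = 0.08960 m³/s
w_2 = (10.3 − 1.8)/2 = 4.25 m; q_2 = 0.27 × 1.09 × 4.25 = 1.251 m³/s
w_3 = (17.2 − 5.0)/2 = 6.1 m; q_3 = 0.37 × 2.00 × 6.1 = 4.514 m³/s
w_4 = (20.3 − 10.3)/2 = 5 m; q_4 = 0.32 × 2.02 × 5 = 3.232 m³/s
w_5 = (24.5 − 17.2)/2 = 3.65 m; q_5 = 0.22 × 1.12 × 3.65 = 0.8994 m³/s
w_6 = (24.5 − 20.3)/2 = 2.1 m; q_6 = 0.16 × 0.45 × 2.1 = 0.1512 m³/s
Q = Σ qᵢ = 10.14 m³/s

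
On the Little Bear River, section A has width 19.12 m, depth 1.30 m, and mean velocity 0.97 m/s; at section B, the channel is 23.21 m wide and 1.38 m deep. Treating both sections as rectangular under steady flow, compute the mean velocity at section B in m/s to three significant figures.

Q = A₁V₁ = (19.12×1.30) × 0.97 = 24.11 m³/s
A₂ = 23.21 × 1.38 = 32.03 m²
V₂ = Q/A₂ = 24.11/32.03 = 0.7527 m/s

0.753 m/s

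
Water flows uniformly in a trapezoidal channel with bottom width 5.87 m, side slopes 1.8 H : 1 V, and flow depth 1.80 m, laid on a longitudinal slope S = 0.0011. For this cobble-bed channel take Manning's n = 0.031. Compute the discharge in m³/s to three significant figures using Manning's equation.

A = (b + z·y)·y = (5.87 + 1.8×1.80)×1.80 = 16.40 m²
P = b + 2y√(1+z²) = 5.87 + 2×1.80×√(1+1.8²) = 13.28 m
R = A/P = 16.40/13.28 = 1.235 m
Q = (1/n)·A·R^(2/3)·S^(1/2) = (1/0.031) × 16.40 × 1.235^(2/3) × 0.0011^(1/2) = 20.19 m³/s

20.2 m³/s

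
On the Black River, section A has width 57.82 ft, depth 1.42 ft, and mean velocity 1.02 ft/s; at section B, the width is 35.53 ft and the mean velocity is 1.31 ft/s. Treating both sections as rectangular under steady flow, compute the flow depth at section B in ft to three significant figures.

1.80 ft

Q = A₁V₁ = (57.82×1.42) × 1.02 = 83.75 ft³/s
d₂ = Q/(b₂ V₂) = 83.75/(35.53×1.31) = 1.799 ft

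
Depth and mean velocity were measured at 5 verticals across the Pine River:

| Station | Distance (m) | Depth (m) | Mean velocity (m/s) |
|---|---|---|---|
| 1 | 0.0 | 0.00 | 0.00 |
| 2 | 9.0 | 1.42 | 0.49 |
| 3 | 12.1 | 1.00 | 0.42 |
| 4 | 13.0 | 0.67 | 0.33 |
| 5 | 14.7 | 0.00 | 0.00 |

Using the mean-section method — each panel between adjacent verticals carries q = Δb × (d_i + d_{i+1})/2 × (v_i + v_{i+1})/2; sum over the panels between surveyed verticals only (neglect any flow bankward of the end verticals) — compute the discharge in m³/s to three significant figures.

3.65 m³/s

Panel 1-2: Δb = 9 m, d̄ = (0.00+1.42)/2 = 0.71, v̄ = (0.00+0.49)/2 = 0.245 → q = 9×0.71×0.245 = 1.566 m³/s
Panel 2-3: Δb = 3.1 m, d̄ = (1.42+1.00)/2 = 1.21, v̄ = (0.49+0.42)/2 = 0.455 → q = 3.1×1.21×0.455 = 1.707 m³/s
Panel 3-4: Δb = 0.9 m, d̄ = (1.00+0.67)/2 = 0.835, v̄ = (0.42+0.33)/2 = 0.375 → q = 0.9×0.835×0.375 = 0.2818 m³/s
Panel 4-5: Δb = 1.7 m, d̄ = (0.67+0.00)/2 = 0.335, v̄ = (0.33+0.00)/2 = 0.165 → q = 1.7×0.335×0.165 = 0.09397 m³/s
Q = Σ q = 3.648 m³/s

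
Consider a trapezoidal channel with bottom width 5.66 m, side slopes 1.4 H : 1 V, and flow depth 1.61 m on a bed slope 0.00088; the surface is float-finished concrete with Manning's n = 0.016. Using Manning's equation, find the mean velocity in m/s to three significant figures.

2.02 m/s

A = (b + z·y)·y = (5.66 + 1.4×1.61)×1.61 = 12.74 m²
P = b + 2y√(1+z²) = 5.66 + 2×1.61×√(1+1.4²) = 11.20 m
R = A/P = 12.74/11.20 = 1.138 m
Q = (1/n)·A·R^(2/3)·S^(1/2) = (1/0.016) × 12.74 × 1.138^(2/3) × 0.00088^(1/2) = 25.74 m³/s
V = Q/A = 25.74/12.74 = 2.021 m/s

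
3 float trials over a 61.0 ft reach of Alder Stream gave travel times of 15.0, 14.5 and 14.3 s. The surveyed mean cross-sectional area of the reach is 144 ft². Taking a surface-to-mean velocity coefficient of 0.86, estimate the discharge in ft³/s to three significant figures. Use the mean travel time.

517 ft³/s

t̄ = (15.0 + 14.5 + 14.3) / 3 = 14.6 s
v_surface = L / t̄ = 61.0 / 14.6 = 4.178 ft/s
v_mean = 0.86 × 4.178 = 3.593 ft/s
Q = A × v_mean = 144 × 3.593 = 517.4 ft³/s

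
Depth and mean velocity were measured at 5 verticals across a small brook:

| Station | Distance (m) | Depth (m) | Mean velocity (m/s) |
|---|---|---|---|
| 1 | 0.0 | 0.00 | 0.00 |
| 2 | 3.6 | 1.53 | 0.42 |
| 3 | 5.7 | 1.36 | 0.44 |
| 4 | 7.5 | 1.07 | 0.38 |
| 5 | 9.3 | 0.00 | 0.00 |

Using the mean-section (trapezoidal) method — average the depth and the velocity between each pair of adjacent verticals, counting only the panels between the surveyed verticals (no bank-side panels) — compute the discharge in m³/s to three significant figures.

2.96 m³/s

Panel 1-2: Δb = 3.6 m, d̄ = (0.00+1.53)/2 = 0.765, v̄ = (0.00+0.42)/2 = 0.21 → q = 3.6×0.765×0.21 = 0.5783 m³/s
Panel 2-3: Δb = 2.1 m, d̄ = (1.53+1.36)/2 = 1.445, v̄ = (0.42+0.44)/2 = 0.43 → q = 2.1×1.445×0.43 = 1.305 m³/s
Panel 3-4: Δb = 1.8 m, d̄ = (1.36+1.07)/2 = 1.215, v̄ = (0.44+0.38)/2 = 0.41 → q = 1.8×1.215×0.41 = 0.8967 m³/s
Panel 4-5: Δb = 1.8 m, d̄ = (1.07+0.00)/2 = 0.535, v̄ = (0.38+0.00)/2 = 0.19 → q = 1.8×0.535×0.19 = 0.1830 m³/s
Q = Σ q = 2.963 m³/s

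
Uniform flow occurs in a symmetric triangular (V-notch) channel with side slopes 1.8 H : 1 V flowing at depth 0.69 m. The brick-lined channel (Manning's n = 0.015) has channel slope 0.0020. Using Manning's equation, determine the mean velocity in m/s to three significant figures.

1.34 m/s

A = z·y² = 1.8×0.69² = 0.8570 m²
P = 2y√(1+z²) = 2×0.69×√(1+1.8²) = 2.842 m
R = A/P = 0.8570/2.842 = 0.3016 m
Q = (1/n)·A·R^(2/3)·S^(1/2) = (1/0.015) × 0.8570 × 0.3016^(2/3) × 0.0020^(1/2) = 1.149 m³/s
V = Q/A = 1.149/0.8570 = 1.341 m/s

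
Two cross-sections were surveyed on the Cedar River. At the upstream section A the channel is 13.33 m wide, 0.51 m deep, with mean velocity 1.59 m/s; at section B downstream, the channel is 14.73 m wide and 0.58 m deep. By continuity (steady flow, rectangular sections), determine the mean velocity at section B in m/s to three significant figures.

1.27 m/s

Q = A₁V₁ = (13.33×0.51) × 1.59 = 10.81 m³/s
A₂ = 14.73 × 0.58 = 8.543 m²
V₂ = Q/A₂ = 10.81/8.543 = 1.265 m/s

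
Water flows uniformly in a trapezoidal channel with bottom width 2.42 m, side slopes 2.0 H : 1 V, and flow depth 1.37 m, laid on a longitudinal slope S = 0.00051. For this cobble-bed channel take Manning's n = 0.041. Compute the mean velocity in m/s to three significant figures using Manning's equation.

A = (b + z·y)·y = (2.42 + 2.0×1.37)×1.37 = 7.069 m²
P = b + 2y√(1+z²) = 2.42 + 2×1.37×√(1+2.0²) = 8.547 m
R = A/P = 7.069/8.547 = 0.8271 m
Q = (1/n)·A·R^(2/3)·S^(1/2) = (1/0.041) × 7.069 × 0.8271^(2/3) × 0.00051^(1/2) = 3.431 m³/s
V = Q/A = 3.431/7.069 = 0.4853 m/s

0.485 m/s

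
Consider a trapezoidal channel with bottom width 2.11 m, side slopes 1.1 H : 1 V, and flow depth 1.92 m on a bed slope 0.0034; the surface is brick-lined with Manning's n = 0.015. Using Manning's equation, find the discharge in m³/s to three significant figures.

A = (b + z·y)·y = (2.11 + 1.1×1.92)×1.92 = 8.106 m²
P = b + 2y√(1+z²) = 2.11 + 2×1.92×√(1+1.1²) = 7.819 m
R = A/P = 8.106/7.819 = 1.037 m
Q = (1/n)·A·R^(2/3)·S^(1/2) = (1/0.015) × 8.106 × 1.037^(2/3) × 0.0034^(1/2) = 32.28 m³/s

32.3 m³/s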